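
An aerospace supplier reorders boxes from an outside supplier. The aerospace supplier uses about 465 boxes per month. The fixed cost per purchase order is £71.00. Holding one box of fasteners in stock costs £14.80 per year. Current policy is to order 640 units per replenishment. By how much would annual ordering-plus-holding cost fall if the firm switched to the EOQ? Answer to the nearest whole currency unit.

Extra cost ≈ £1,931 per year

Annual demand D = 465 × 12 = 5,580.
EOQ = √(2DS/H) = √(2 × 5,580 × 71 / 14.8) ≈ 231.38.
Cost at Q* = (D/Q*)S + (Q*/2)H = √(2DSH) ≈ £3,424.46.
Cost at Q = 640: (5,580/640)×71 + (640/2)×14.8 = £619.03 + £4,736.00 = £5,355.03.
Excess = £5,355.03 − £3,424.46 = £1,930.57.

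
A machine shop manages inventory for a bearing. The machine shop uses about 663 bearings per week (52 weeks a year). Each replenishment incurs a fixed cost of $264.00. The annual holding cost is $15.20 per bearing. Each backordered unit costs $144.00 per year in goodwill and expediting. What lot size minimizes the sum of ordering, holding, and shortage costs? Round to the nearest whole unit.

Annual demand D = 663 × 52 = 34,476.
With planned backorders, Q* = √(2DS/H) · √((H+B)/B).
√(2DS/H) = √(2 × 34,476 × 264 / 15.2) = 1094.343.
√((H+B)/B) = √((15.2+144)/144) = 1.0515.
Q* ≈ 1150.652.

Q* ≈ 1,151 bearings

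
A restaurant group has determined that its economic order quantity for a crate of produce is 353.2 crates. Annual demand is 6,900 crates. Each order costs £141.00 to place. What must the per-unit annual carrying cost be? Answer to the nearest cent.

The basic EOQ model gives Q* = √(2DS/H); rearrange for the unknown.
From Q* = √(2DS/H): H = 2DS / Q*² = 2 × 6,900 × 141 / 353.2² = 15.5976.

H ≈ £15.60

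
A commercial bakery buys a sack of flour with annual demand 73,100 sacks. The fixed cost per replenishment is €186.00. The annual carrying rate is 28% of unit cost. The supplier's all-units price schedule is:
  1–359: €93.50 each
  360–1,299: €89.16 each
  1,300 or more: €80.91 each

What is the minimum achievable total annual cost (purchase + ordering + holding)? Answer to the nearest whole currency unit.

TC* ≈ €5,939,706

Holding cost per unit per year at price C is H = 0.28·C.
Evaluate total cost at each tier's feasible EOQ or, if the EOQ is below the tier, at the tier's minimum quantity.
Tier 1 (€93.50): EOQ = 1019.2 exceeds tier's upper bound 359, so this tier is dominated.
EOQ at €89.16 = 1043.7 (feasible in tier 2): TC = 73,100×€89.16 + (73,100/1043.7)×186 + (1043.7/2)×0.28×€89.16 = €6,543,651.19.
EOQ at €80.91 = 1095.6 < 1300, so use break Q=1300: TC = 73,100×€80.91 + (73,100/1300.0)×186 + (1300.0/2)×0.28×€80.91 = €5,939,705.54.
Lowest total cost among the candidates is at Q = 1300.0.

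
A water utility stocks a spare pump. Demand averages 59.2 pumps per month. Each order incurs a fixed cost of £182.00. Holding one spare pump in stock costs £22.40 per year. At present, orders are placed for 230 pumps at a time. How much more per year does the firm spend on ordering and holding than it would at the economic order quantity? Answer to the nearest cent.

Annual demand D = 59.2 × 12 = 710.4.
EOQ = √(2DS/H) = √(2 × 710.4 × 182 / 22.4) ≈ 107.44.
Cost at Q* = (D/Q*)S + (Q*/2)H = √(2DSH) ≈ £2,406.72.
Cost at Q = 230: (710.4/230)×182 + (230/2)×22.4 = £562.14 + £2,576.00 = £3,138.14.
Excess = £3,138.14 − £2,406.72 = £731.42.

Extra cost ≈ £731.42 per year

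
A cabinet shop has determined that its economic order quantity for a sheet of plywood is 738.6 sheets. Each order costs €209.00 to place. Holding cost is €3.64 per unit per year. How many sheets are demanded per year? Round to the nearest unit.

Invert the EOQ relation Q*² = 2DS/H.
From Q* = √(2DS/H): D = Q*²H / (2S) = 738.6² × 3.64 / (2 × 209) = 4750.548.

D ≈ 4,751 sheets per year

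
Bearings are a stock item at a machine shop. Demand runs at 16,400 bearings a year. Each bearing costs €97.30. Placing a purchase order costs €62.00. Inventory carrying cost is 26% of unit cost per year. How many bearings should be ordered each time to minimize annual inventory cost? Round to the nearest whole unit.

Q* ≈ 284 bearings

Holding cost H = 0.26 × €97.30 = €25.2980 per unit per year.
EOQ = √(2DS / H) = √(2 × 16,400 × 62 / 25.298).
= √(2,033,600 / 25.298) = √80,385.8012 ≈ 283.524.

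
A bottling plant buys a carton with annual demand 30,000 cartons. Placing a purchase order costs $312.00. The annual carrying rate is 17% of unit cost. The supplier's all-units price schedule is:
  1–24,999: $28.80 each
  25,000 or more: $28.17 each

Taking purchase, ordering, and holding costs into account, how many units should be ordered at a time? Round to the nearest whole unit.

Q* ≈ 1,955 cartons

Holding cost per unit per year at price C is H = 0.17·C.
Evaluate total cost at each tier's feasible EOQ or, if the EOQ is below the tier, at the tier's minimum quantity.
EOQ at $28.80 = 1955.4 (feasible in tier 1): TC = 30,000×$28.80 + (30,000/1955.4)×312 + (1955.4/2)×0.17×$28.80 = $873,573.56.
EOQ at $28.17 = 1977.1 < 25000, so use break Q=25000: TC = 30,000×$28.17 + (30,000/25000.0)×312 + (25000.0/2)×0.17×$28.17 = $905,335.65.
Lowest total cost is $873,573.56 at Q = 1955.4.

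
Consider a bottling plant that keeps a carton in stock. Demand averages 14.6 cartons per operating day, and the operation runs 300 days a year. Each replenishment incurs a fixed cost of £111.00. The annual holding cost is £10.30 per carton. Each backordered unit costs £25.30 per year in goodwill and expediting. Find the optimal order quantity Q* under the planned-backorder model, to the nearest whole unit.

Annual demand D = 14.6 × 300 = 4,380.
With planned backorders, Q* = √(2DS/H) · √((H+B)/B).
√(2DS/H) = √(2 × 4,380 × 111 / 10.3) = 307.252.
√((H+B)/B) = √((10.3+25.3)/25.3) = 1.1862.
Q* ≈ 364.468.

Q* ≈ 364 cartons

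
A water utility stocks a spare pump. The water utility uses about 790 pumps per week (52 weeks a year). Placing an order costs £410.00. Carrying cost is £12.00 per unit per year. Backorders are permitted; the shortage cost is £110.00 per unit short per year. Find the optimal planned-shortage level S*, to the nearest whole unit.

S* ≈ 174 pumps

Annual demand D = 790 × 52 = 41,080.
With planned backorders, Q* = √(2DS/H) · √((H+B)/B).
√(2DS/H) = √(2 × 41,080 × 410 / 12) = 1675.450.
√((H+B)/B) = √((12+110)/110) = 1.0531.
Q* ≈ 1764.473.
S* = Q* · H/(H+B) = 1764.473 × 12/122 ≈ 173.555.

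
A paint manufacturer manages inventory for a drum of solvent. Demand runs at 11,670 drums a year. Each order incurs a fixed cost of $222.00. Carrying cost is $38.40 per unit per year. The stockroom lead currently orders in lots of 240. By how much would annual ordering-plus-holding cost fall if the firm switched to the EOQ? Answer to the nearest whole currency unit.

EOQ = √(2DS/H) = √(2 × 11,670 × 222 / 38.4) ≈ 367.33.
Cost at Q* = (D/Q*)S + (Q*/2)H = √(2DSH) ≈ $14,105.63.
Cost at Q = 240: (11,670/240)×222 + (240/2)×38.4 = $10,794.75 + $4,608.00 = $15,402.75.
Excess = $15,402.75 − $14,105.63 = $1,297.12.

Extra cost ≈ $1,297 per year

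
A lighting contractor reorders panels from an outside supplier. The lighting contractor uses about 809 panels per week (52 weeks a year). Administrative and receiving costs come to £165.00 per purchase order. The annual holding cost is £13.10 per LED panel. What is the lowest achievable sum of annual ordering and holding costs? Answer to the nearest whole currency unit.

TC* ≈ £13,486

Annual demand D = 809 × 52 = 42,068.
EOQ = √(2DS/H) = √(2 × 42,068 × 165 / 13.1) ≈ 1029.43.
At Q*, ordering cost (D/Q*)S equals holding cost (Q*/2)H, each = √(DSH/2).
Minimum total = √(2DSH) = √(2 × 42,068 × 165 × 13.1) ≈ 13485.546.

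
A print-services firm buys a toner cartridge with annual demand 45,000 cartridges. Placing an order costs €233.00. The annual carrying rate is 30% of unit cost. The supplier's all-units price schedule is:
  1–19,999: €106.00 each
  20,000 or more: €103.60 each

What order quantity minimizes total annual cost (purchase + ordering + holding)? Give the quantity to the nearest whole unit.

Q* ≈ 812 cartridges

Holding cost per unit per year at price C is H = 0.30·C.
For each price level, check whether its EOQ is feasible; otherwise the best quantity at that price is the breakpoint.
EOQ at €106.00 = 812.1 (feasible in tier 1): TC = 45,000×€106.00 + (45,000/812.1)×233 + (812.1/2)×0.30×€106.00 = €4,795,823.36.
EOQ at €103.60 = 821.4 < 20000, so use break Q=20000: TC = 45,000×€103.60 + (45,000/20000.0)×233 + (20000.0/2)×0.30×€103.60 = €4,973,324.25.
Lowest total cost is €4,795,823.36 at Q = 812.1.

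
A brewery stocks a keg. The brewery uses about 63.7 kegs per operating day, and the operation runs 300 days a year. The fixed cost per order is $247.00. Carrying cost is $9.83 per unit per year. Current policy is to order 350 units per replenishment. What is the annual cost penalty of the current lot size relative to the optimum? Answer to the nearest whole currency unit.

Annual demand D = 63.7 × 300 = 19,110.
EOQ = √(2DS/H) = √(2 × 19,110 × 247 / 9.83) ≈ 979.98.
Cost at Q* = (D/Q*)S + (Q*/2)H = √(2DSH) ≈ $9,633.20.
Cost at Q = 350: (19,110/350)×247 + (350/2)×9.83 = $13,486.20 + $1,720.25 = $15,206.45.
Excess = $15,206.45 − $9,633.20 = $5,573.25.

Extra cost ≈ $5,573 per year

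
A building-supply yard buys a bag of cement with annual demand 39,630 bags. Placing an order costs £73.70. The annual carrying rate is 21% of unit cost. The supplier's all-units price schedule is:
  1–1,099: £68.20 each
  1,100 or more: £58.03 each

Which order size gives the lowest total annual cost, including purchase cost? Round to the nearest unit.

Q* ≈ 1,100 bags

Holding cost per unit per year at price C is H = 0.21·C.
Candidates are each tier's EOQ (if it falls in that tier) and each price-break quantity.
EOQ at £68.20 = 638.6 (feasible in tier 1): TC = 39,630×£68.20 + (39,630/638.6)×73.7 + (638.6/2)×0.21×£68.20 = £2,711,912.66.
EOQ at £58.03 = 692.3 < 1100, so use break Q=1100: TC = 39,630×£58.03 + (39,630/1100.0)×73.7 + (1100.0/2)×0.21×£58.03 = £2,309,086.57.
Lowest total cost is £2,309,086.57 at Q = 1100.0.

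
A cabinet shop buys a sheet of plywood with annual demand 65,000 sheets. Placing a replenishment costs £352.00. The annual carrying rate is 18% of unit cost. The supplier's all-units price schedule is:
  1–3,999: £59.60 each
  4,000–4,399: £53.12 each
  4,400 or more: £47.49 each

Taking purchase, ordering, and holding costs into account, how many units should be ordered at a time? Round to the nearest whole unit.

Holding cost per unit per year at price C is H = 0.18·C.
Candidates are each tier's EOQ (if it falls in that tier) and each price-break quantity.
EOQ at £59.60 = 2065.3 (feasible in tier 1): TC = 65,000×£59.60 + (65,000/2065.3)×352 + (2065.3/2)×0.18×£59.60 = £3,896,156.56.
EOQ at £53.12 = 2187.6 < 4000, so use break Q=4000: TC = 65,000×£53.12 + (65,000/4000.0)×352 + (4000.0/2)×0.18×£53.12 = £3,477,643.20.
EOQ at £47.49 = 2313.7 < 4400, so use break Q=4400: TC = 65,000×£47.49 + (65,000/4400.0)×352 + (4400.0/2)×0.18×£47.49 = £3,110,856.04.
Lowest total cost is £3,110,856.04 at Q = 4400.0.

Q* ≈ 4,400 sheets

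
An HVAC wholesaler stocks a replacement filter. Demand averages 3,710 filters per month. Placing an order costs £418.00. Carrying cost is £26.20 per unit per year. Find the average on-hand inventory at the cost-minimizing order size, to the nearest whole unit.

Annual demand D = 3,710 × 12 = 44,520.
The optimal lot size = √(2DS/H) = √(2 × 44,520 × 418 / 26.2) ≈ 1191.87.
Average inventory = Q*/2 ≈ 1191.87 / 2 = 595.937.

Average inventory ≈ 596 filters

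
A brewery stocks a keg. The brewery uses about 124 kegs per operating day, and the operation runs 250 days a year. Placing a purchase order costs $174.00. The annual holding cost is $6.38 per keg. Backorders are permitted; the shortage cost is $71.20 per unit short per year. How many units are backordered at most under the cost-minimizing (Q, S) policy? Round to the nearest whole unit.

S* ≈ 112 kegs

Annual demand D = 124 × 250 = 31,000.
With planned backorders, Q* = √(2DS/H) · √((H+B)/B).
√(2DS/H) = √(2 × 31,000 × 174 / 6.38) = 1300.350.
√((H+B)/B) = √((6.38+71.2)/71.2) = 1.0438.
Q* ≈ 1357.360.
S* = Q* · H/(H+B) = 1357.360 × 6.38/77.58 ≈ 111.626.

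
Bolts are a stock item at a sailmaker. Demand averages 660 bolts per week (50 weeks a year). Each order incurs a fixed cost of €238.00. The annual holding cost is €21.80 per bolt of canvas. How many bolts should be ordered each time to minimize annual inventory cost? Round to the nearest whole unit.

Q* ≈ 849 bolts

Annual demand D = 660 × 50 = 33,000.
EOQ = √(2DS / H) = √(2 × 33,000 × 238 / 21.8).
= √(15,708,000 / 21.8) = √720,550.4587 ≈ 848.852.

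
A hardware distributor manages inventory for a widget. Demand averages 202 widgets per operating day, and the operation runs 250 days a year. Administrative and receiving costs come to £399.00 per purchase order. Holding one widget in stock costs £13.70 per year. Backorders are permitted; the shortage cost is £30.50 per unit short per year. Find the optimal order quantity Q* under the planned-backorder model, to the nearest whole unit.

Q* ≈ 2,065 widgets

Annual demand D = 202 × 250 = 50,500.
With planned backorders, Q* = √(2DS/H) · √((H+B)/B).
√(2DS/H) = √(2 × 50,500 × 399 / 13.7) = 1715.090.
√((H+B)/B) = √((13.7+30.5)/30.5) = 1.2038.
Q* ≈ 2064.658.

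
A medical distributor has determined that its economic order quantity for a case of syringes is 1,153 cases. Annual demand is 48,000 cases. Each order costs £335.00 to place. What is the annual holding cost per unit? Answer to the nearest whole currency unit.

Invert the EOQ relation Q*² = 2DS/H.
From Q* = √(2DS/H): H = 2DS / Q*² = 2 × 48,000 × 335 / 1,153² = 24.1912.

H ≈ £24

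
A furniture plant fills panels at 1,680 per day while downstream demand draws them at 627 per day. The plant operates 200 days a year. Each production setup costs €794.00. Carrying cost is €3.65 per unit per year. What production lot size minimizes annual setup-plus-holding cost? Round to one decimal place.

Q* ≈ 9,329.7 panels

Annual demand D = 627 × 200 = 125,400.
Production build-up factor (1 − d/p) = 1 − 627/1,680 = 0.6268.
Q* = √(2DS / (H(1 − d/p))) = √(2 × 125,400 × 794 / (3.65 × 0.6268)).
= √(199,135,200 / 2.2878) ≈ 9329.708.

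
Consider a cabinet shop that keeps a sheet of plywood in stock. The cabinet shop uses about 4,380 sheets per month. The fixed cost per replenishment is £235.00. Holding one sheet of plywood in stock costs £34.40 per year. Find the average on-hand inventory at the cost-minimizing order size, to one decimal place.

Average inventory ≈ 423.7 sheets

Annual demand D = 4,380 × 12 = 52,560.
EOQ = √(2DS/H) = √(2 × 52,560 × 235 / 34.4) ≈ 847.42.
Average inventory = Q*/2 ≈ 847.42 / 2 = 423.709.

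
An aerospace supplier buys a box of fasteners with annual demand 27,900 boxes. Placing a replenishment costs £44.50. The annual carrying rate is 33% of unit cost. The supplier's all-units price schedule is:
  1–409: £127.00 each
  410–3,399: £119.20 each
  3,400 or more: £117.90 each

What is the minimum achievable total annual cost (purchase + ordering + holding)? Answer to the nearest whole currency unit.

Holding cost per unit per year at price C is H = 0.33·C.
For each price level, check whether its EOQ is feasible; otherwise the best quantity at that price is the breakpoint.
EOQ at £127.00 = 243.4 (feasible in tier 1): TC = 27,900×£127.00 + (27,900/243.4)×44.5 + (243.4/2)×0.33×£127.00 = £3,553,501.31.
EOQ at £119.20 = 251.2 < 410, so use break Q=410: TC = 27,900×£119.20 + (27,900/410.0)×44.5 + (410.0/2)×0.33×£119.20 = £3,336,772.05.
EOQ at £117.90 = 252.6 < 3400, so use break Q=3400: TC = 27,900×£117.90 + (27,900/3400.0)×44.5 + (3400.0/2)×0.33×£117.90 = £3,355,917.06.
Lowest total cost among the candidates is at Q = 410.0.

TC* ≈ £3,336,772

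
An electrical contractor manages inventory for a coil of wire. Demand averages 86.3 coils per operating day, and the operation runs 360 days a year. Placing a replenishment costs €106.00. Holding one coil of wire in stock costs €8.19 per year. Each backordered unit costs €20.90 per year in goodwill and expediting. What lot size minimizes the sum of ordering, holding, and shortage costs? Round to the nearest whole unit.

Annual demand D = 86.3 × 360 = 31,068.
With planned backorders, Q* = √(2DS/H) · √((H+B)/B).
√(2DS/H) = √(2 × 31,068 × 106 / 8.19) = 896.773.
√((H+B)/B) = √((8.19+20.9)/20.9) = 1.1798.
Q* ≈ 1057.989.

Q* ≈ 1,058 coils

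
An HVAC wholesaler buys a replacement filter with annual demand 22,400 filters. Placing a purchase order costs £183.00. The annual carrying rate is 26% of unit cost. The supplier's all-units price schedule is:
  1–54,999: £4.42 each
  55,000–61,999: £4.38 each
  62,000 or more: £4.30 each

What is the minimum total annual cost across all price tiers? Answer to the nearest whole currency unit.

TC* ≈ £102,077

Holding cost per unit per year at price C is H = 0.26·C.
Candidates are each tier's EOQ (if it falls in that tier) and each price-break quantity.
EOQ at £4.42 = 2671.0 (feasible in tier 1): TC = 22,400×£4.42 + (22,400/2671.0)×183 + (2671.0/2)×0.26×£4.42 = £102,077.46.
EOQ at £4.38 = 2683.1 < 55000, so use break Q=55000: TC = 22,400×£4.38 + (22,400/55000.0)×183 + (55000.0/2)×0.26×£4.38 = £129,503.53.
EOQ at £4.30 = 2708.0 < 62000, so use break Q=62000: TC = 22,400×£4.30 + (22,400/62000.0)×183 + (62000.0/2)×0.26×£4.30 = £131,044.12.
Lowest total cost among the candidates is at Q = 2671.0.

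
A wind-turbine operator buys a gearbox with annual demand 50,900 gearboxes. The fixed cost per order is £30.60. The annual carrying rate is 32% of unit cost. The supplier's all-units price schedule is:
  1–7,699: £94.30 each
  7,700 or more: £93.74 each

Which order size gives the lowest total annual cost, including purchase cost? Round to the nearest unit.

Holding cost per unit per year at price C is H = 0.32·C.
Candidates are each tier's EOQ (if it falls in that tier) and each price-break quantity.
EOQ at £94.30 = 321.3 (feasible in tier 1): TC = 50,900×£94.30 + (50,900/321.3)×30.6 + (321.3/2)×0.32×£94.30 = £4,809,565.39.
EOQ at £93.74 = 322.3 < 7700, so use break Q=7700: TC = 50,900×£93.74 + (50,900/7700.0)×30.6 + (7700.0/2)×0.32×£93.74 = £4,887,055.96.
Lowest total cost is £4,809,565.39 at Q = 321.3.

Q* ≈ 321 gearboxes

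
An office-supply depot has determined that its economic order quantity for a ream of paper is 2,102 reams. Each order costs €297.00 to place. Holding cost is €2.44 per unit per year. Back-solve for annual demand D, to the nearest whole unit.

D ≈ 18,150 reams per year

Squaring Q* = √(2DS/H) gives Q*² = 2DS/H.
From Q* = √(2DS/H): D = Q*²H / (2S) = 2,102² × 2.44 / (2 × 297) = 18149.673.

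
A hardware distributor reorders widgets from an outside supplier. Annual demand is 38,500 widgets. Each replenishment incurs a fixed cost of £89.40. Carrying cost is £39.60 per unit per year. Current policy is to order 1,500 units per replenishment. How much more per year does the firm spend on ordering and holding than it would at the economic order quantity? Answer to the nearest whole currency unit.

EOQ = √(2DS/H) = √(2 × 38,500 × 89.4 / 39.6) ≈ 416.93.
Cost at Q* = (D/Q*)S + (Q*/2)H = √(2DSH) ≈ £16,510.56.
Cost at Q = 1,500: (38,500/1,500)×89.4 + (1,500/2)×39.6 = £2,294.60 + £29,700.00 = £31,994.60.
Excess = £31,994.60 − £16,510.56 = £15,484.04.

Extra cost ≈ £15,484 per year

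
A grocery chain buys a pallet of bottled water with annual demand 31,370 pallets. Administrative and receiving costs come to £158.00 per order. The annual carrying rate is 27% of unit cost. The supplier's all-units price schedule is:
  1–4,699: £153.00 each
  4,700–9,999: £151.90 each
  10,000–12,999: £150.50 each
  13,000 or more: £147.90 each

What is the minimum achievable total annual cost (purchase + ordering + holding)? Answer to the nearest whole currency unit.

Holding cost per unit per year at price C is H = 0.27·C.
Evaluate total cost at each tier's feasible EOQ or, if the EOQ is below the tier, at the tier's minimum quantity.
EOQ at £153.00 = 489.9 (feasible in tier 1): TC = 31,370×£153.00 + (31,370/489.9)×158 + (489.9/2)×0.27×£153.00 = £4,819,846.17.
EOQ at £151.90 = 491.6 < 4700, so use break Q=4700: TC = 31,370×£151.90 + (31,370/4700.0)×158 + (4700.0/2)×0.27×£151.90 = £4,862,538.12.
EOQ at £150.50 = 493.9 < 10000, so use break Q=10000: TC = 31,370×£150.50 + (31,370/10000.0)×158 + (10000.0/2)×0.27×£150.50 = £4,924,855.65.
EOQ at £147.90 = 498.2 < 13000, so use break Q=13000: TC = 31,370×£147.90 + (31,370/13000.0)×158 + (13000.0/2)×0.27×£147.90 = £4,899,568.77.
Lowest total cost among the candidates is at Q = 489.9.

TC* ≈ £4,819,846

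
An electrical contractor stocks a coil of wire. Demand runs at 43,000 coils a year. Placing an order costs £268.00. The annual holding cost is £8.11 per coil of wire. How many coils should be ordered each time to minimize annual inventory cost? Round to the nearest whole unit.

Q* ≈ 1,686 coils

EOQ = √(2DS / H) = √(2 × 43,000 × 268 / 8.11).
= √(23,048,000 / 8.11) = √2,841,923.5512 ≈ 1685.801.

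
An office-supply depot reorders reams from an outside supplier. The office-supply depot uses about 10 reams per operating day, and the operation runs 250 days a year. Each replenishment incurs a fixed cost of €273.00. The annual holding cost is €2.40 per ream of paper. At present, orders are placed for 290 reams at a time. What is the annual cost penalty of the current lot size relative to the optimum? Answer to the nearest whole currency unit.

Annual demand D = 10 × 250 = 2,500.
EOQ = √(2DS/H) = √(2 × 2,500 × 273 / 2.4) ≈ 754.16.
Cost at Q* = (D/Q*)S + (Q*/2)H = √(2DSH) ≈ €1,809.97.
Cost at Q = 290: (2,500/290)×273 + (290/2)×2.4 = €2,353.45 + €348.00 = €2,701.45.
Excess = €2,701.45 − €1,809.97 = €891.48.

Extra cost ≈ €891 per year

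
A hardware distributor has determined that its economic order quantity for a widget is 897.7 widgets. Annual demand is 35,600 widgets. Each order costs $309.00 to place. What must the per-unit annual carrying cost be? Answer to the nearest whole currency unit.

Invert the EOQ relation Q*² = 2DS/H.
From Q* = √(2DS/H): H = 2DS / Q*² = 2 × 35,600 × 309 / 897.7² = 27.3008.

H ≈ $27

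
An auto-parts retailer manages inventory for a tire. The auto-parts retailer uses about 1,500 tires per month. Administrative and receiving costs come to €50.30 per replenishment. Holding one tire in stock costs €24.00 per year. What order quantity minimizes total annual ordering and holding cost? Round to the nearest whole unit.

Q* ≈ 275 tires

Annual demand D = 1,500 × 12 = 18,000.
EOQ = √(2DS / H) = √(2 × 18,000 × 50.3 / 24).
= √(1,810,800 / 24) = √75,450 ≈ 274.682.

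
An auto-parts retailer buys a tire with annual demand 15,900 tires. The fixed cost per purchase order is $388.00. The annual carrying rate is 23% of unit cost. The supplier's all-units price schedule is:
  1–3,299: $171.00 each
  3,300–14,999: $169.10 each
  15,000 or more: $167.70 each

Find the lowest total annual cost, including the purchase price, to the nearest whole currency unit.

TC* ≈ $2,740,929

Holding cost per unit per year at price C is H = 0.23·C.
Evaluate total cost at each tier's feasible EOQ or, if the EOQ is below the tier, at the tier's minimum quantity.
EOQ at $171.00 = 560.1 (feasible in tier 1): TC = 15,900×$171.00 + (15,900/560.1)×388 + (560.1/2)×0.23×$171.00 = $2,740,928.83.
EOQ at $169.10 = 563.2 < 3300, so use break Q=3300: TC = 15,900×$169.10 + (15,900/3300.0)×388 + (3300.0/2)×0.23×$169.10 = $2,754,732.90.
EOQ at $167.70 = 565.6 < 15000, so use break Q=15000: TC = 15,900×$167.70 + (15,900/15000.0)×388 + (15000.0/2)×0.23×$167.70 = $2,956,123.78.
Lowest total cost among the candidates is at Q = 560.1.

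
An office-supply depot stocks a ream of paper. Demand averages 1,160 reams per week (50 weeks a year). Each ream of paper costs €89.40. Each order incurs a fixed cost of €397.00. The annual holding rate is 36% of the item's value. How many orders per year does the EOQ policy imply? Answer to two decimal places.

N ≈ 48.49 orders per year

Annual demand D = 1,160 × 50 = 58,000.
Holding cost H = 0.36 × €89.40 = €32.1840 per unit per year.
The optimal lot size = √(2DS/H) = √(2 × 58,000 × 397 / 32.184) ≈ 1196.20.
Orders per year = D / Q* = 58,000 / 1196.20 ≈ 48.487.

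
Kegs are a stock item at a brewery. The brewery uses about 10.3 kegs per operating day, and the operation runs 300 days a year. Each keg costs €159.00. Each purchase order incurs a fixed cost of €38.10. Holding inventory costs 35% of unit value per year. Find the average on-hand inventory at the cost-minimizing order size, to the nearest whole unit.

Annual demand D = 10.3 × 300 = 3,090.
Holding cost H = 0.35 × €159.00 = €55.6500 per unit per year.
The optimal lot size = √(2DS/H) = √(2 × 3,090 × 38.1 / 55.65) ≈ 65.05.
Average inventory = Q*/2 ≈ 65.05 / 2 = 32.523.

Average inventory ≈ 33 kegs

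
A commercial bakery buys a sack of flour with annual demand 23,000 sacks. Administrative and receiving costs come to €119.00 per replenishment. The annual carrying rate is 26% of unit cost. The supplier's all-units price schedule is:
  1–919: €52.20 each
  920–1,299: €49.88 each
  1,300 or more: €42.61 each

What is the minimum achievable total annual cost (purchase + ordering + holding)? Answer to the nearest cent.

TC* ≈ €989,336.47

Holding cost per unit per year at price C is H = 0.26·C.
Evaluate total cost at each tier's feasible EOQ or, if the EOQ is below the tier, at the tier's minimum quantity.
EOQ at €52.20 = 635.1 (feasible in tier 1): TC = 23,000×€52.20 + (23,000/635.1)×119 + (635.1/2)×0.26×€52.20 = €1,209,219.35.
EOQ at €49.88 = 649.7 < 920, so use break Q=920: TC = 23,000×€49.88 + (23,000/920.0)×119 + (920.0/2)×0.26×€49.88 = €1,156,180.65.
EOQ at €42.61 = 702.9 < 1300, so use break Q=1300: TC = 23,000×€42.61 + (23,000/1300.0)×119 + (1300.0/2)×0.26×€42.61 = €989,336.47.
Lowest total cost among the candidates is at Q = 1300.0.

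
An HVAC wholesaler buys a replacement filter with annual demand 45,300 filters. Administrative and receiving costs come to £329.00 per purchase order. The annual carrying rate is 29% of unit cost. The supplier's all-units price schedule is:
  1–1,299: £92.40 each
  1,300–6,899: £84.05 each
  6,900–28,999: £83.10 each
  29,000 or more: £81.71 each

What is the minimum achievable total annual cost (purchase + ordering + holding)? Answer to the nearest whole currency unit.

TC* ≈ £3,834,773

Holding cost per unit per year at price C is H = 0.29·C.
For each price level, check whether its EOQ is feasible; otherwise the best quantity at that price is the breakpoint.
EOQ at £92.40 = 1054.7 (feasible in tier 1): TC = 45,300×£92.40 + (45,300/1054.7)×329 + (1054.7/2)×0.29×£92.40 = £4,213,981.62.
EOQ at £84.05 = 1105.8 < 1300, so use break Q=1300: TC = 45,300×£84.05 + (45,300/1300.0)×329 + (1300.0/2)×0.29×£84.05 = £3,834,772.81.
EOQ at £83.10 = 1112.1 < 6900, so use break Q=6900: TC = 45,300×£83.10 + (45,300/6900.0)×329 + (6900.0/2)×0.29×£83.10 = £3,849,731.51.
EOQ at £81.71 = 1121.6 < 29000, so use break Q=29000: TC = 45,300×£81.71 + (45,300/29000.0)×329 + (29000.0/2)×0.29×£81.71 = £4,045,567.47.
Lowest total cost among the candidates is at Q = 1300.0.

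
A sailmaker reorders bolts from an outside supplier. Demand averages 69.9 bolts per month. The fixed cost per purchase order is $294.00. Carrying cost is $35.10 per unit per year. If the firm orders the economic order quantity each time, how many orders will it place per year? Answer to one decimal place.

N ≈ 7.1 orders per year

Annual demand D = 69.9 × 12 = 838.8.
The optimal lot size = √(2DS/H) = √(2 × 838.8 × 294 / 35.1) ≈ 118.54.
Orders per year = D / Q* = 838.8 / 118.54 ≈ 7.076.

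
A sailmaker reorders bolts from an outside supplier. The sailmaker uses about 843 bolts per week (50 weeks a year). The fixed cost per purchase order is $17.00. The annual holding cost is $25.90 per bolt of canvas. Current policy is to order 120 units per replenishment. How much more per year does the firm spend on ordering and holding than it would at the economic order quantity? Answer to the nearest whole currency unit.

Extra cost ≈ $1,433 per year

Annual demand D = 843 × 50 = 42,150.
EOQ = √(2DS/H) = √(2 × 42,150 × 17 / 25.9) ≈ 235.23.
Cost at Q* = (D/Q*)S + (Q*/2)H = √(2DSH) ≈ $6,092.40.
Cost at Q = 120: (42,150/120)×17 + (120/2)×25.9 = $5,971.25 + $1,554.00 = $7,525.25.
Excess = $7,525.25 − $6,092.40 = $1,432.85.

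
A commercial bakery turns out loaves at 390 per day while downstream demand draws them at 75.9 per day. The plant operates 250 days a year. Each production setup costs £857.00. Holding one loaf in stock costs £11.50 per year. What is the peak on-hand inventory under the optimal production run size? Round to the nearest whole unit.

I_max ≈ 1,509 loaves

Annual demand D = 75.9 × 250 = 18,975.
Production build-up factor (1 − d/p) = 1 − 75.9/390 = 0.8054.
Q* = √(2DS / (H(1 − d/p))) = √(2 × 18,975 × 857 / (11.5 × 0.8054)).
= √(32,523,150 / 9.2619) ≈ 1873.897.
Maximum inventory = Q*(1 − d/p) = 1873.897 × 0.8054 ≈ 1509.208.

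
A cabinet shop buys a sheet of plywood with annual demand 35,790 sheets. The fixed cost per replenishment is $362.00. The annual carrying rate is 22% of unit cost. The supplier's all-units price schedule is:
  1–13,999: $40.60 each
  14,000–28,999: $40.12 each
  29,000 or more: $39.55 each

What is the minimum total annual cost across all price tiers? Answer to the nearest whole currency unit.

TC* ≈ $1,468,287

Holding cost per unit per year at price C is H = 0.22·C.
Candidates are each tier's EOQ (if it falls in that tier) and each price-break quantity.
EOQ at $40.60 = 1703.2 (feasible in tier 1): TC = 35,790×$40.60 + (35,790/1703.2)×362 + (1703.2/2)×0.22×$40.60 = $1,468,287.34.
EOQ at $40.12 = 1713.4 < 14000, so use break Q=14000: TC = 35,790×$40.12 + (35,790/14000.0)×362 + (14000.0/2)×0.22×$40.12 = $1,498,605.03.
EOQ at $39.55 = 1725.7 < 29000, so use break Q=29000: TC = 35,790×$39.55 + (35,790/29000.0)×362 + (29000.0/2)×0.22×$39.55 = $1,542,105.76.
Lowest total cost among the candidates is at Q = 1703.2.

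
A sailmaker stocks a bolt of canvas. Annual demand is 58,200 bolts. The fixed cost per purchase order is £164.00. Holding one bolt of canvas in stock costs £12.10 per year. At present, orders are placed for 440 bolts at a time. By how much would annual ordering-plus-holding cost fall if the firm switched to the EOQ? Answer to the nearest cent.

EOQ = √(2DS/H) = √(2 × 58,200 × 164 / 12.1) ≈ 1256.05.
Cost at Q* = (D/Q*)S + (Q*/2)H = √(2DSH) ≈ £15,198.16.
Cost at Q = 440: (58,200/440)×164 + (440/2)×12.1 = £21,692.73 + £2,662.00 = £24,354.73.
Excess = £24,354.73 − £15,198.16 = £9,156.56.

Extra cost ≈ £9,156.56 per year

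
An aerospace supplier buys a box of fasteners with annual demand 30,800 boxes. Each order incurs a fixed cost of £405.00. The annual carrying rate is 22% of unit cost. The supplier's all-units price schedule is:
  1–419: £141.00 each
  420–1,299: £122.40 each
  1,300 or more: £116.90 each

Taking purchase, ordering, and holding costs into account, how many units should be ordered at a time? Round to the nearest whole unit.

Q* ≈ 1,300 boxes

Holding cost per unit per year at price C is H = 0.22·C.
Candidates are each tier's EOQ (if it falls in that tier) and each price-break quantity.
Tier 1 (£141.00): EOQ = 896.8 exceeds tier's upper bound 419, so this tier is dominated.
EOQ at £122.40 = 962.5 (feasible in tier 2): TC = 30,800×£122.40 + (30,800/962.5)×405 + (962.5/2)×0.22×£122.40 = £3,795,839.10.
EOQ at £116.90 = 984.9 < 1300, so use break Q=1300: TC = 30,800×£116.90 + (30,800/1300.0)×405 + (1300.0/2)×0.22×£116.90 = £3,626,832.08.
Lowest total cost is £3,626,832.08 at Q = 1300.0.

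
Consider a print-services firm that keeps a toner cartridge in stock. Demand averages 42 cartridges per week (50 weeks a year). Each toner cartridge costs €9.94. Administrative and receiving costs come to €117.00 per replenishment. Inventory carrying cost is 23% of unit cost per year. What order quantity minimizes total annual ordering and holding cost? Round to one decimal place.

Q* ≈ 463.6 cartridges

Annual demand D = 42 × 50 = 2,100.
Holding cost H = 0.23 × €9.94 = €2.2862 per unit per year.
EOQ = √(2DS / H) = √(2 × 2,100 × 117 / 2.2862).
= √(491,400 / 2.2862) = √214,941.8249 ≈ 463.618.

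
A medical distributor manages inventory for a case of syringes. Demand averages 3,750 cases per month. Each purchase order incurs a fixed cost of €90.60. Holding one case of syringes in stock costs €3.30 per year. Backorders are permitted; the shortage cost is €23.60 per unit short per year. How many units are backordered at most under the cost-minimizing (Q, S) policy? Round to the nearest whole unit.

S* ≈ 206 cases

Annual demand D = 3,750 × 12 = 45,000.
With planned backorders, Q* = √(2DS/H) · √((H+B)/B).
√(2DS/H) = √(2 × 45,000 × 90.6 / 3.3) = 1571.913.
√((H+B)/B) = √((3.3+23.6)/23.6) = 1.0676.
Q* ≈ 1678.219.
S* = Q* · H/(H+B) = 1678.219 × 3.3/26.9 ≈ 205.878.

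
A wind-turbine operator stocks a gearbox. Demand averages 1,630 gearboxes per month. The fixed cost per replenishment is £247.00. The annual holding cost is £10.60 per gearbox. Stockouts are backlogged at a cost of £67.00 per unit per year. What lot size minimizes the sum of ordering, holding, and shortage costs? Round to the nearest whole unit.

Annual demand D = 1,630 × 12 = 19,560.
With planned backorders, Q* = √(2DS/H) · √((H+B)/B).
√(2DS/H) = √(2 × 19,560 × 247 / 10.6) = 954.762.
√((H+B)/B) = √((10.6+67)/67) = 1.0762.
Q* ≈ 1027.516.

Q* ≈ 1,028 gearboxes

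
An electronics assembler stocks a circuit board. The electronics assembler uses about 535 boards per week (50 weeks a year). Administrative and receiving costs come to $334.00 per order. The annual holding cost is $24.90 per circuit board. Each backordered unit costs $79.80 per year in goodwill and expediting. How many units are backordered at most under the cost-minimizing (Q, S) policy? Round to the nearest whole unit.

Annual demand D = 535 × 50 = 26,750.
With planned backorders, Q* = √(2DS/H) · √((H+B)/B).
√(2DS/H) = √(2 × 26,750 × 334 / 24.9) = 847.131.
√((H+B)/B) = √((24.9+79.8)/79.8) = 1.1454.
Q* ≈ 970.336.
S* = Q* · H/(H+B) = 970.336 × 24.9/104.7 ≈ 230.768.

S* ≈ 231 boards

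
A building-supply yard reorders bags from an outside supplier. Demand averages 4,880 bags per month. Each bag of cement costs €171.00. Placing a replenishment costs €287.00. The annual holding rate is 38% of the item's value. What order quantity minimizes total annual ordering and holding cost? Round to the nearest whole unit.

Q* ≈ 719 bags

Annual demand D = 4,880 × 12 = 58,560.
Holding cost H = 0.38 × €171.00 = €64.9800 per unit per year.
EOQ = √(2DS / H) = √(2 × 58,560 × 287 / 64.98).
= √(33,613,440 / 64.98) = √517,289.012 ≈ 719.228.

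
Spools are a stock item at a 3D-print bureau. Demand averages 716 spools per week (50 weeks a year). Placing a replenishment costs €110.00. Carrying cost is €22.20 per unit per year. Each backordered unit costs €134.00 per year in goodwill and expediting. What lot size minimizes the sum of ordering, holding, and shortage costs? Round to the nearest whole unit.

Annual demand D = 716 × 50 = 35,800.
With planned backorders, Q* = √(2DS/H) · √((H+B)/B).
√(2DS/H) = √(2 × 35,800 × 110 / 22.2) = 595.630.
√((H+B)/B) = √((22.2+134)/134) = 1.0797.
Q* ≈ 643.079.

Q* ≈ 643 spools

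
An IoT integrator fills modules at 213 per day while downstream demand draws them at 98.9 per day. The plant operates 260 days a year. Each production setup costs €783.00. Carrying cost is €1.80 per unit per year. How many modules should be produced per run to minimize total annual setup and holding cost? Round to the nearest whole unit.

Annual demand D = 98.9 × 260 = 25,714.
Production build-up factor (1 − d/p) = 1 − 98.9/213 = 0.5357.
Q* = √(2DS / (H(1 − d/p))) = √(2 × 25,714 × 783 / (1.8 × 0.5357)).
= √(40,268,124 / 0.9642) ≈ 6462.364.

Q* ≈ 6,462 modules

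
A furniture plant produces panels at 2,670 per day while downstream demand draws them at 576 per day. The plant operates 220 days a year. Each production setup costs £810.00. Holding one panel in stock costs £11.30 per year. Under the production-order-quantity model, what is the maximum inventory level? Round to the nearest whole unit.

I_max ≈ 3,775 panels

Annual demand D = 576 × 220 = 126,720.
Production build-up factor (1 − d/p) = 1 − 576/2,670 = 0.7843.
Q* = √(2DS / (H(1 − d/p))) = √(2 × 126,720 × 810 / (11.3 × 0.7843)).
= √(205,286,400 / 8.8622) ≈ 4812.915.
Maximum inventory = Q*(1 − d/p) = 4812.915 × 0.7843 ≈ 3774.623.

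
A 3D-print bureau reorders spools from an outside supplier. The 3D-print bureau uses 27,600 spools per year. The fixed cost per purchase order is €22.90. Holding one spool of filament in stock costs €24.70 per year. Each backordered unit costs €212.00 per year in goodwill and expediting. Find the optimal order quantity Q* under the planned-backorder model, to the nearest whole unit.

Q* ≈ 239 spools

With planned backorders, Q* = √(2DS/H) · √((H+B)/B).
√(2DS/H) = √(2 × 27,600 × 22.9 / 24.7) = 226.224.
√((H+B)/B) = √((24.7+212)/212) = 1.0567.
Q* ≈ 239.040.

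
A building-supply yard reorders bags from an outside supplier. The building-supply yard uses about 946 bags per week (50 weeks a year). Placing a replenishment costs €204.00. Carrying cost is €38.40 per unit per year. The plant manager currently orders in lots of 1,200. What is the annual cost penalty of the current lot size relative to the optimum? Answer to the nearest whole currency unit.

Annual demand D = 946 × 50 = 47,300.
EOQ = √(2DS/H) = √(2 × 47,300 × 204 / 38.4) ≈ 708.92.
Cost at Q* = (D/Q*)S + (Q*/2)H = √(2DSH) ≈ €27,222.39.
Cost at Q = 1,200: (47,300/1,200)×204 + (1,200/2)×38.4 = €8,041.00 + €23,040.00 = €31,081.00.
Excess = €31,081.00 − €27,222.39 = €3,858.61.

Extra cost ≈ €3,859 per year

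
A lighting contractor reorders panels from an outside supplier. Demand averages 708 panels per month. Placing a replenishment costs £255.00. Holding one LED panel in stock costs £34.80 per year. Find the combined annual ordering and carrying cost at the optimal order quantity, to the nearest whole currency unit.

TC* ≈ £12,280

Annual demand D = 708 × 12 = 8,496.
The optimal lot size = √(2DS/H) = √(2 × 8,496 × 255 / 34.8) ≈ 352.86.
At the optimum the two cost components are equal, so total cost = 2·(Q*/2)H = Q*·H.
Minimum total = √(2DSH) = √(2 × 8,496 × 255 × 34.8) ≈ 12279.536.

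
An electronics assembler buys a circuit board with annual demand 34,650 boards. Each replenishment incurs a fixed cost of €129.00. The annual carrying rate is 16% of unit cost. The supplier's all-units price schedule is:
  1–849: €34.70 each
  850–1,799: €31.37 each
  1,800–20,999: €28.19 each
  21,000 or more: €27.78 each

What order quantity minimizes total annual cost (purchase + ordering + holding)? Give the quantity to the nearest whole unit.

Holding cost per unit per year at price C is H = 0.16·C.
For each price level, check whether its EOQ is feasible; otherwise the best quantity at that price is the breakpoint.
Tier 1 (€34.70): EOQ = 1268.9 exceeds tier's upper bound 849, so this tier is dominated.
EOQ at €31.37 = 1334.6 (feasible in tier 2): TC = 34,650×€31.37 + (34,650/1334.6)×129 + (1334.6/2)×0.16×€31.37 = €1,093,669.02.
EOQ at €28.19 = 1407.8 < 1800, so use break Q=1800: TC = 34,650×€28.19 + (34,650/1800.0)×129 + (1800.0/2)×0.16×€28.19 = €983,326.11.
EOQ at €27.78 = 1418.2 < 21000, so use break Q=21000: TC = 34,650×€27.78 + (34,650/21000.0)×129 + (21000.0/2)×0.16×€27.78 = €1,009,460.25.
Lowest total cost is €983,326.11 at Q = 1800.0.

Q* ≈ 1,800 boards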